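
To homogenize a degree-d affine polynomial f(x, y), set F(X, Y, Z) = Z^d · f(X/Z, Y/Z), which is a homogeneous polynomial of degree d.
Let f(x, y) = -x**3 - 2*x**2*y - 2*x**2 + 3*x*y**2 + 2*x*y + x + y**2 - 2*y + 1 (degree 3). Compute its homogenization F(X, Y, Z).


F(X, Y, Z) = -X**3 - 2*X**2*Y - 2*X**2*Z + 3*X*Y**2 + 2*X*Y*Z + X*Z**2 + Y**2*Z - 2*Y*Z**2 + Z**3

deg(f) = 3.
Substitute x = X/Z, y = Y/Z into f, then multiply by Z^3.
  monomial -1·x^3·y^0 ↦ -1·X^3·Y^0·Z^0.
  monomial -2·x^2·y^1 ↦ -2·X^2·Y^1·Z^0.
  monomial -2·x^2·y^0 ↦ -2·X^2·Y^0·Z^1.
  monomial 3·x^1·y^2 ↦ 3·X^1·Y^2·Z^0.
  monomial 2·x^1·y^1 ↦ 2·X^1·Y^1·Z^1.
  monomial 1·x^1·y^0 ↦ 1·X^1·Y^0·Z^2.
  monomial 1·x^0·y^2 ↦ 1·X^0·Y^2·Z^1.
  monomial -2·x^0·y^1 ↦ -2·X^0·Y^1·Z^2.
  monomial 1·x^0·y^0 ↦ 1·X^0·Y^0·Z^3.
Collecting: F(X, Y, Z) = -X**3 - 2*X**2*Y - 2*X**2*Z + 3*X*Y**2 + 2*X*Y*Z + X*Z**2 + Y**2*Z - 2*Y*Z**2 + Z**3.


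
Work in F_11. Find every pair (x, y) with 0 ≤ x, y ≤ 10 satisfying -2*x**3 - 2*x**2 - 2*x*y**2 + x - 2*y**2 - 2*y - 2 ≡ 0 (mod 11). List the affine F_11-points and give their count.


Affine F_11-points: {(1, 1), (1, 4), (2, 9), (3, 9), (3, 10), (4, 5), (4, 8), (5, 0), (5, 9), (7, 2), (8, 1), (8, 5), (9, 5), (9, 7), (10, 4)}; count = 15.

For each of the 121 pairs (x, y) ∈ F_11², evaluate f(x, y) mod 11. Record the zeros.
  x = 0: [0↦9, 1↦5, 2↦8, 3↦7, 4↦2, 5↦4, 6↦2, 7↦7, 8↦8, 9↦5, 10↦9]  zeros at y ∈ ∅
  x = 1: [0↦6, 1↦0, 2↦8, 3↦8, 4↦0, 5↦6, 6↦4, 7↦5, 8↦9, 9↦5, 10↦4]  zeros at y ∈ {1, 4}
  x = 2: [0↦9, 1↦1, 2↦3, 3↦4, 4↦4, 5↦3, 6↦1, 7↦9, 8↦5, 9↦0, 10↦5]  zeros at y ∈ {9}
  x = 3: [0↦6, 1↦7, 2↦3, 3↦5, 4↦2, 5↦5, 6↦3, 7↦7, 8↦6, 9↦0, 10↦0]  zeros at y ∈ {9, 10}
  x = 4: [0↦7, 1↦6, 2↦7, 3↦10, 4↦4, 5↦0, 6↦9, 7↦9, 8↦0, 9↦4, 10↦10]  zeros at y ∈ {5, 8}
  x = 5: [0↦0, 1↦8, 2↦3, 3↦7, 4↦9, 5↦9, 6↦7, 7↦3, 8↦8, 9↦0, 10↦1]  zeros at y ∈ {0, 9}
  x = 6: [0↦6, 1↦1, 2↦1, 3↦6, 4↦5, 5↦9, 6↦7, 7↦10, 8↦7, 9↦9, 10↦5]  zeros at y ∈ ∅
  x = 7: [0↦2, 1↦6, 2↦0, 3↦6, 4↦2, 5↦10, 6↦8, 7↦7, 8↦7, 9↦8, 10↦10]  zeros at y ∈ {2}
  x = 8: [0↦9, 1↦0, 2↦10, 3↦6, 4↦10, 5↦0, 6↦9, 7↦4, 8↦7, 9↦7, 10↦4]  zeros at y ∈ {1, 5}
  x = 9: [0↦4, 1↦4, 2↦8, 3↦5, 4↦6, 5↦0, 6↦9, 7↦0, 8↦6, 9↦5, 10↦8]  zeros at y ∈ {5, 7}
  x = 10: [0↦8, 1↦6, 2↦4, 3↦2, 4↦0, 5↦9, 6↦7, 7↦5, 8↦3, 9↦1, 10↦10]  zeros at y ∈ {4}
Collecting zeros: affine points = {(1, 1), (1, 4), (2, 9), (3, 9), (3, 10), (4, 5), (4, 8), (5, 0), (5, 9), (7, 2), (8, 1), (8, 5), (9, 5), (9, 7), (10, 4)}.
Total count |C(F_11)_aff| = 15.


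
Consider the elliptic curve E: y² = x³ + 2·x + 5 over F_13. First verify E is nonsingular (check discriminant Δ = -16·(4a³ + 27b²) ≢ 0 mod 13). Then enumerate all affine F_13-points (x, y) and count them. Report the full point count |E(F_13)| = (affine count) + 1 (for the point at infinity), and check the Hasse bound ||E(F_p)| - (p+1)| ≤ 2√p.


Affine points = {(2, 2), (2, 11), (3, 5), (3, 8), (4, 5), (4, 8), (5, 6), (5, 7), (6, 5), (6, 8), (8, 0)}; affine count = 11; |E(F_13)| = 12.

Discriminant check: Δ ∝ 4a³ + 27b² = 4·2³ + 27·5² = 4·8 + 27·25 ≡ 5 (mod 13). Nonzero ⇒ E is nonsingular.
For each x ∈ F_13, compute rhs = x³ + 2·x + 5 mod 13, then count y ∈ F_13 with y² ≡ rhs.
  x = 0: rhs = 5, matching y values: none (0 points).
  x = 1: rhs = 8, matching y values: none (0 points).
  x = 2: rhs = 4, matching y values: 2, 11 (2 points).
  x = 3: rhs = 12, matching y values: 5, 8 (2 points).
  x = 4: rhs = 12, matching y values: 5, 8 (2 points).
  x = 5: rhs = 10, matching y values: 6, 7 (2 points).
  x = 6: rhs = 12, matching y values: 5, 8 (2 points).
  x = 7: rhs = 11, matching y values: none (0 points).
  x = 8: rhs = 0, matching y values: 0 (1 points).
  x = 9: rhs = 11, matching y values: none (0 points).
  x = 10: rhs = 11, matching y values: none (0 points).
  x = 11: rhs = 6, matching y values: none (0 points).
  x = 12: rhs = 2, matching y values: none (0 points).
Total affine count: 11.
Full point count |E(F_13)| = 11 + 1 = 12.
Hasse bound: |12 − (13+1)| = |-2| = 2 ≤ 2√13 ≈ 7.2111 ✓.


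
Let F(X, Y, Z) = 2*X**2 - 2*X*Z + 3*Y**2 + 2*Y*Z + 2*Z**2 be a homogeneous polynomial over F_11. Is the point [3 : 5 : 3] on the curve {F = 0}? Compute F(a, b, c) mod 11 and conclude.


F(3,5,3) ≡ 2 (mod 11); P is NOT on the curve.

Evaluate F(3, 5, 3) term-by-term (mod 11).
  2*X**2 ↦ 2·9·1·1 = 18
  -2*X*Z ↦ -2·3·1·3 = -18
  3*Y**2 ↦ 3·1·25·1 = 75
  2*Y*Z ↦ 2·1·5·3 = 30
  2*Z**2 ↦ 2·1·1·9 = 18
Sum: F(3, 5, 3) = (18) + (-18) + (75) + (30) + (18) = 123.
Reducing mod 11: 123 ≡ 2 (mod 11).
Since F(a, b, c) ≡ 2 ≠ 0 (mod 11), P does NOT lie on the curve.


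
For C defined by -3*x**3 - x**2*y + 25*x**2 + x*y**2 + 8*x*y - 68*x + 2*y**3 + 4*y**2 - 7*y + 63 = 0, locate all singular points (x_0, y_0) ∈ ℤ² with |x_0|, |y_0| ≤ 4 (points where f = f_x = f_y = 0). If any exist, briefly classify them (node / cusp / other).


Singular points: {(3, -1)}; classification: node.

Compute partial derivatives:
  f_x = -9*x**2 - 2*x*y + 50*x + y**2 + 8*y - 68.
  f_y = -x**2 + 2*x*y + 8*x + 6*y**2 + 8*y - 7.
Scan x_0 ∈ {−4, ..., 4}. For each x_0, f_y(x_0, y) is a polynomial in y; find its integer roots y ∈ {−4, ..., 4}, then test f_x and f at those candidates.
  x = -4: f_y(-4, y) = 6*y**2 - 55; no integer root y with |y| ≤ 4.
  x = -3: f_y(-3, y) = 6*y**2 + 2*y - 40; no integer root y with |y| ≤ 4.
  x = -2: f_y(-2, y) = 6*y**2 + 4*y - 27; no integer root y with |y| ≤ 4.
  x = -1: f_y(-1, y) = 6*y**2 + 6*y - 16; no integer root y with |y| ≤ 4.
  x = 0: f_y(0, y) = 6*y**2 + 8*y - 7; no integer root y with |y| ≤ 4.
  x = 1: f_y(1, y) = 6*y**2 + 10*y; vanishes at y ∈ {0}. (1, 0): f_x = -27 ≠ 0.
  x = 2: f_y(2, y) = 6*y**2 + 12*y + 5; no integer root y with |y| ≤ 4.
  x = 3: f_y(3, y) = 6*y**2 + 14*y + 8; vanishes at y ∈ {-1}. (3, -1): f_x = 0, f = 0 — SINGULAR.
  x = 4: f_y(4, y) = 6*y**2 + 16*y + 9; no integer root y with |y| ≤ 4.
Only singular point on the grid: (3, -1).
Classify: substitute x = 3 + u, y = -1 + v and expand: f = -3*u**3 - u**2*v - u**2 + u*v**2 + 2*v**3 + v**2.
No constant or linear terms (consistent with a singular point). Quadratic part: -u**2 + v**2. Cubic part: -3*u**3 - u**2*v + u*v**2 + 2*v**3.
The quadratic part v**2 - u**2 = (v − u)(v + u) splits into two distinct linear factors, so there are two distinct tangent lines y − -1 = ±(x − 3) — this is a node (ordinary double point).
Classification: node.


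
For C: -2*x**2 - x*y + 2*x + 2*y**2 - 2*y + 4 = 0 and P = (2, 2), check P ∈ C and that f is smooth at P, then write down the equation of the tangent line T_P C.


Tangent line at P: -8*x + 4*y + 8 = 0.

Step 1: f(2, 2) = 0, so P lies on C.
Step 2: partial derivatives
  f_x(x, y) = -4*x - y + 2, f_y(x, y) = -x + 4*y - 2.
  f_x(P) = -8, f_y(P) = 4 (gradient nonzero, so P is smooth).
Step 3: tangent line at P: -8·(x − 2) + 4·(y − 2) = 0.
Expanding: -8*x + 4*y + 8 = 0.


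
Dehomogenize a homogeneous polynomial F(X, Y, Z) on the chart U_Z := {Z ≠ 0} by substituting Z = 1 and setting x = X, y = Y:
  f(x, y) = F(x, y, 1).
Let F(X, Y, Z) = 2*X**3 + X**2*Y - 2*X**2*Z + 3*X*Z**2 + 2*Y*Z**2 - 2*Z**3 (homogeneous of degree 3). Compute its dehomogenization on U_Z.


f(x, y) = 2*x**3 + x**2*y - 2*x**2 + 3*x + 2*y - 2

On U_Z we set Z = 1. Each monomial c·X^i·Y^j·Z^k in F becomes c·x^i·y^j·1^k = c·x^i·y^j.
Substituting Z = 1: F(X, Y, 1) = 2*x**3 + x**2*y - 2*x**2 + 3*x + 2*y - 2.
Note: deg(f) ≤ deg(F) = 3; strict inequality happens when F is divisible by Z (lost terms).


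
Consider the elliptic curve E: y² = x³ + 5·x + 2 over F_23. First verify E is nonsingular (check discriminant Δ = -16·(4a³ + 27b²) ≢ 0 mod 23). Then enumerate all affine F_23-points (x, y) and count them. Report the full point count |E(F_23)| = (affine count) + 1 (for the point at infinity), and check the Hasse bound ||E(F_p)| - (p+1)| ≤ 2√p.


Affine points = {(0, 5), (0, 18), (1, 10), (1, 13), (6, 8), (6, 15), (7, 9), (7, 14), (8, 5), (8, 18), (11, 10), (11, 13), (15, 5), (15, 18), (17, 3), (17, 20), (18, 6), (18, 17), (20, 11), (20, 12)}; affine count = 20; |E(F_23)| = 21.

Discriminant check: Δ ∝ 4a³ + 27b² = 4·5³ + 27·2² = 4·125 + 27·4 ≡ 10 (mod 23). Nonzero ⇒ E is nonsingular.
For each x ∈ F_23, compute rhs = x³ + 5·x + 2 mod 23, then count y ∈ F_23 with y² ≡ rhs.
  x = 0: rhs = 2, matching y values: 5, 18 (2 points).
  x = 1: rhs = 8, matching y values: 10, 13 (2 points).
  x = 2: rhs = 20, matching y values: none (0 points).
  x = 3: rhs = 21, matching y values: none (0 points).
  x = 4: rhs = 17, matching y values: none (0 points).
  x = 5: rhs = 14, matching y values: none (0 points).
  x = 6: rhs = 18, matching y values: 8, 15 (2 points).
  x = 7: rhs = 12, matching y values: 9, 14 (2 points).
  x = 8: rhs = 2, matching y values: 5, 18 (2 points).
  x = 9: rhs = 17, matching y values: none (0 points).
  x = 10: rhs = 17, matching y values: none (0 points).
  x = 11: rhs = 8, matching y values: 10, 13 (2 points).
  x = 12: rhs = 19, matching y values: none (0 points).
  x = 13: rhs = 10, matching y values: none (0 points).
  x = 14: rhs = 10, matching y values: none (0 points).
  x = 15: rhs = 2, matching y values: 5, 18 (2 points).
  x = 16: rhs = 15, matching y values: none (0 points).
  x = 17: rhs = 9, matching y values: 3, 20 (2 points).
  x = 18: rhs = 13, matching y values: 6, 17 (2 points).
  x = 19: rhs = 10, matching y values: none (0 points).
  x = 20: rhs = 6, matching y values: 11, 12 (2 points).
  x = 21: rhs = 7, matching y values: none (0 points).
  x = 22: rhs = 19, matching y values: none (0 points).
Total affine count: 20.
Full point count |E(F_23)| = 20 + 1 = 21.
Hasse bound: |21 − (23+1)| = |-3| = 3 ≤ 2√23 ≈ 9.5917 ✓.


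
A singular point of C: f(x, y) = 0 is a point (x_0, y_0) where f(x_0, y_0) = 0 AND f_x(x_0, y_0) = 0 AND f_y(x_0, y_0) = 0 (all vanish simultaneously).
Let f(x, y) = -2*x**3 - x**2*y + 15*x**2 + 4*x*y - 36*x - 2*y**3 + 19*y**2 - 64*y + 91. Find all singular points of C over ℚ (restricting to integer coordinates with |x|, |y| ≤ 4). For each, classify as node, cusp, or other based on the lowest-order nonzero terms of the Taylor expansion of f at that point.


Singular points: {(2, 3)}; classification: cusp.

Compute partial derivatives:
  f_x = -6*x**2 - 2*x*y + 30*x + 4*y - 36.
  f_y = -x**2 + 4*x - 6*y**2 + 38*y - 64.
Scan x_0 ∈ {−4, ..., 4}. For each x_0, f_y(x_0, y) is a polynomial in y; find its integer roots y ∈ {−4, ..., 4}, then test f_x and f at those candidates.
  x = -4: f_y(-4, y) = -6*y**2 + 38*y - 96; no integer root y with |y| ≤ 4.
  x = -3: f_y(-3, y) = -6*y**2 + 38*y - 85; no integer root y with |y| ≤ 4.
  x = -2: f_y(-2, y) = -6*y**2 + 38*y - 76; no integer root y with |y| ≤ 4.
  x = -1: f_y(-1, y) = -6*y**2 + 38*y - 69; no integer root y with |y| ≤ 4.
  x = 0: f_y(0, y) = -6*y**2 + 38*y - 64; no integer root y with |y| ≤ 4.
  x = 1: f_y(1, y) = -6*y**2 + 38*y - 61; no integer root y with |y| ≤ 4.
  x = 2: f_y(2, y) = -6*y**2 + 38*y - 60; vanishes at y ∈ {3}. (2, 3): f_x = 0, f = 0 — SINGULAR.
  x = 3: f_y(3, y) = -6*y**2 + 38*y - 61; no integer root y with |y| ≤ 4.
  x = 4: f_y(4, y) = -6*y**2 + 38*y - 64; no integer root y with |y| ≤ 4.
Only singular point on the grid: (2, 3).
Classify: substitute x = 2 + u, y = 3 + v and expand: f = -2*u**3 - u**2*v - 2*v**3 + v**2.
No constant or linear terms (consistent with a singular point). Quadratic part: v**2. Cubic part: -2*u**3 - u**2*v - 2*v**3.
The quadratic part v**2 is a perfect square, so there is a single (double) tangent line v = 0, i.e. y = 3. Restricting the cubic part to that line (v = 0) leaves -2*u**3 ≠ 0, so f is not divisible by v and the branch is v² ≈ 2*u**3 to lowest order — this is a cusp.
Classification: cusp.


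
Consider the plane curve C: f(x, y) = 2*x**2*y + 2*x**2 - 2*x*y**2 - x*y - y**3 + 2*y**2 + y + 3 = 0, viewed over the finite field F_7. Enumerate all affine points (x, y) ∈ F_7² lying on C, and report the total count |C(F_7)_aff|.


Affine F_7-points: {(3, 0), (4, 0), (5, 2), (5, 5), (5, 6), (6, 2), (6, 4), (6, 5)}; count = 8.

For each of the 49 pairs (x, y) ∈ F_7², evaluate f(x, y) mod 7. Record the zeros.
  x = 0: [0↦3, 1↦5, 2↦5, 3↦4, 4↦3, 5↦3, 6↦5]  zeros at y ∈ ∅
  x = 1: [0↦5, 1↦6, 2↦1, 3↦5, 4↦5, 5↦2, 6↦4]  zeros at y ∈ ∅
  x = 2: [0↦4, 1↦1, 2↦2, 3↦1, 4↦6, 5↦4, 6↦3]  zeros at y ∈ ∅
  x = 3: [0↦0, 1↦4, 2↦1, 3↦6, 4↦6, 5↦2, 6↦2]  zeros at y ∈ {0}
  x = 4: [0↦0, 1↦1, 2↦5, 3↦6, 4↦5, 5↦3, 6↦1]  zeros at y ∈ {0}
  x = 5: [0↦4, 1↦6, 2↦0, 3↦1, 4↦3, 5↦0, 6↦0]  zeros at y ∈ {2, 5, 6}
  x = 6: [0↦5, 1↦5, 2↦0, 3↦5, 4↦0, 5↦0, 6↦6]  zeros at y ∈ {2, 4, 5}
Collecting zeros: affine points = {(3, 0), (4, 0), (5, 2), (5, 5), (5, 6), (6, 2), (6, 4), (6, 5)}.
Total count |C(F_7)_aff| = 8.


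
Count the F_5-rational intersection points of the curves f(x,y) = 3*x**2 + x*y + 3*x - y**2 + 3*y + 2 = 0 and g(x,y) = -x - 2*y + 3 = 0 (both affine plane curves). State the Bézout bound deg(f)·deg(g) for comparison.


Common zeros: ∅; count = 0; Bézout bound = 2.

deg(f) = 2, deg(g) = 1, so Bézout bound = 2.
Scan x ∈ F_5. For each x, list the y ∈ F_5 with f(x, y) ≡ 0 and those with g(x, y) ≡ 0 (mod 5); the common zeros in that column are the intersection.
  x = 0: f ≡ 0 at y ∈ ∅; g ≡ 0 at y ∈ {4}; common: ∅.
  x = 1: f ≡ 0 at y ∈ ∅; g ≡ 0 at y ∈ {1}; common: ∅.
  x = 2: f ≡ 0 at y ∈ {0}; g ≡ 0 at y ∈ {3}; common: ∅.
  x = 3: f ≡ 0 at y ∈ ∅; g ≡ 0 at y ∈ {0}; common: ∅.
  x = 4: f ≡ 0 at y ∈ ∅; g ≡ 0 at y ∈ {2}; common: ∅.
Collecting: common zeros = ∅, so the count is 0.
Comparison with the Bézout bound: 0 ≤ 2 = deg(f)·deg(g), as expected for curves with no common component (the affine F_5-count falls short of the bound because intersections may lie at infinity, over extension fields, or carry multiplicity).


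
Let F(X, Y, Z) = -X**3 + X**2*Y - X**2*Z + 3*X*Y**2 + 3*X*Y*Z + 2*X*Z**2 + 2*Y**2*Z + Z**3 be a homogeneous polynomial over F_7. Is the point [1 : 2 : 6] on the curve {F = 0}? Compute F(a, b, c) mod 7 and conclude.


F(1,2,6) ≡ 1 (mod 7); P is NOT on the curve.

Evaluate F(1, 2, 6) term-by-term (mod 7).
  -X**3 ↦ -1·1·1·1 = -1
  X**2*Y ↦ 1·1·2·1 = 2
  -X**2*Z ↦ -1·1·1·6 = -6
  3*X*Y**2 ↦ 3·1·4·1 = 12
  3*X*Y*Z ↦ 3·1·2·6 = 36
  2*X*Z**2 ↦ 2·1·1·36 = 72
  2*Y**2*Z ↦ 2·1·4·6 = 48
  Z**3 ↦ 1·1·1·216 = 216
Sum: F(1, 2, 6) = (-1) + (2) + (-6) + (12) + (36) + (72) + (48) + (216) = 379.
Reducing mod 7: 379 ≡ 1 (mod 7).
Since F(a, b, c) ≡ 1 ≠ 0 (mod 7), P does NOT lie on the curve.


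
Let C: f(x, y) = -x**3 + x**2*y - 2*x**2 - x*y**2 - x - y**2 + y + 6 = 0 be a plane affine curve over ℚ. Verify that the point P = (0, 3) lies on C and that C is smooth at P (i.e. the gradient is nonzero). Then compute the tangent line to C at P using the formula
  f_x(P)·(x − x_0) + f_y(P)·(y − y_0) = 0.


Tangent line at P: -10*x - 5*y + 15 = 0.

Step 1: f(0, 3) = 0, so P lies on C.
Step 2: partial derivatives
  f_x(x, y) = -3*x**2 + 2*x*y - 4*x - y**2 - 1, f_y(x, y) = x**2 - 2*x*y - 2*y + 1.
  f_x(P) = -10, f_y(P) = -5 (gradient nonzero, so P is smooth).
Step 3: tangent line at P: -10·(x − 0) + -5·(y − 3) = 0.
Expanding: -10*x - 5*y + 15 = 0.


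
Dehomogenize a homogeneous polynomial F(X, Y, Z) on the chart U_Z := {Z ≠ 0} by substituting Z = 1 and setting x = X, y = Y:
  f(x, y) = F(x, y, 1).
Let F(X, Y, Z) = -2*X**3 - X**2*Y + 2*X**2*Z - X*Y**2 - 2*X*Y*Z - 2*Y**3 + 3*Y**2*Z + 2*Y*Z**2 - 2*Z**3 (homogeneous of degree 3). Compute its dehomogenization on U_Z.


f(x, y) = -2*x**3 - x**2*y + 2*x**2 - x*y**2 - 2*x*y - 2*y**3 + 3*y**2 + 2*y - 2

On U_Z we set Z = 1. Each monomial c·X^i·Y^j·Z^k in F becomes c·x^i·y^j·1^k = c·x^i·y^j.
Substituting Z = 1: F(X, Y, 1) = -2*x**3 - x**2*y + 2*x**2 - x*y**2 - 2*x*y - 2*y**3 + 3*y**2 + 2*y - 2.
Note: deg(f) ≤ deg(F) = 3; strict inequality happens when F is divisible by Z (lost terms).


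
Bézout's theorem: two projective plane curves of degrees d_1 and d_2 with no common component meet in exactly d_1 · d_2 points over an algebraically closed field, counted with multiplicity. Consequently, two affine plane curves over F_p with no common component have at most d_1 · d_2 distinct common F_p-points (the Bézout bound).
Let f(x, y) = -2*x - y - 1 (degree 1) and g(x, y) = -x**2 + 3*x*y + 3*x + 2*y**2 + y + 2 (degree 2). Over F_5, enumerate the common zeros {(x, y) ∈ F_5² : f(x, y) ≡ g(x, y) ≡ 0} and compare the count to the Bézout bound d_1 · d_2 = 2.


Common zeros: {(1, 2), (3, 3)}; count = 2; Bézout bound = 2.

deg(f) = 1, deg(g) = 2, so Bézout bound = 2.
Scan x ∈ F_5. For each x, list the y ∈ F_5 with f(x, y) ≡ 0 and those with g(x, y) ≡ 0 (mod 5); the common zeros in that column are the intersection.
  x = 0: f ≡ 0 at y ∈ {4}; g ≡ 0 at y ∈ {1}; common: ∅.
  x = 1: f ≡ 0 at y ∈ {2}; g ≡ 0 at y ∈ {1, 2}; common: {2}.
  x = 2: f ≡ 0 at y ∈ {0}; g ≡ 0 at y ∈ ∅; common: ∅.
  x = 3: f ≡ 0 at y ∈ {3}; g ≡ 0 at y ∈ {2, 3}; common: {3}.
  x = 4: f ≡ 0 at y ∈ {1}; g ≡ 0 at y ∈ {3}; common: ∅.
Collecting: common zeros = {(1, 2), (3, 3)}, so the count is 2.
Comparison with the Bézout bound: 2 ≤ 2 = deg(f)·deg(g), as expected for curves with no common component (the bound is attained).


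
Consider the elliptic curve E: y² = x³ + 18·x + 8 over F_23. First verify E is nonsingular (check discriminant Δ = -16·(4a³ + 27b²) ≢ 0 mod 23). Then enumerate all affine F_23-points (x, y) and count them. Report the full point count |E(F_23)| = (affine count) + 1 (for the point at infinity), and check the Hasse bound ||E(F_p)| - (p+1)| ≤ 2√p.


Affine points = {(0, 10), (0, 13), (1, 2), (1, 21), (2, 11), (2, 12), (4, 11), (4, 12), (5, 4), (5, 19), (9, 5), (9, 18), (13, 1), (13, 22), (17, 11), (17, 12), (18, 0), (22, 9), (22, 14)}; affine count = 19; |E(F_23)| = 20.

Discriminant check: Δ ∝ 4a³ + 27b² = 4·18³ + 27·8² = 4·5832 + 27·64 ≡ 9 (mod 23). Nonzero ⇒ E is nonsingular.
For each x ∈ F_23, compute rhs = x³ + 18·x + 8 mod 23, then count y ∈ F_23 with y² ≡ rhs.
  x = 0: rhs = 8, matching y values: 10, 13 (2 points).
  x = 1: rhs = 4, matching y values: 2, 21 (2 points).
  x = 2: rhs = 6, matching y values: 11, 12 (2 points).
  x = 3: rhs = 20, matching y values: none (0 points).
  x = 4: rhs = 6, matching y values: 11, 12 (2 points).
  x = 5: rhs = 16, matching y values: 4, 19 (2 points).
  x = 6: rhs = 10, matching y values: none (0 points).
  x = 7: rhs = 17, matching y values: none (0 points).
  x = 8: rhs = 20, matching y values: none (0 points).
  x = 9: rhs = 2, matching y values: 5, 18 (2 points).
  x = 10: rhs = 15, matching y values: none (0 points).
  x = 11: rhs = 19, matching y values: none (0 points).
  x = 12: rhs = 20, matching y values: none (0 points).
  x = 13: rhs = 1, matching y values: 1, 22 (2 points).
  x = 14: rhs = 14, matching y values: none (0 points).
  x = 15: rhs = 19, matching y values: none (0 points).
  x = 16: rhs = 22, matching y values: none (0 points).
  x = 17: rhs = 6, matching y values: 11, 12 (2 points).
  x = 18: rhs = 0, matching y values: 0 (1 points).
  x = 19: rhs = 10, matching y values: none (0 points).
  x = 20: rhs = 19, matching y values: none (0 points).
  x = 21: rhs = 10, matching y values: none (0 points).
  x = 22: rhs = 12, matching y values: 9, 14 (2 points).
Total affine count: 19.
Full point count |E(F_23)| = 19 + 1 = 20.
Hasse bound: |20 − (23+1)| = |-4| = 4 ≤ 2√23 ≈ 9.5917 ✓.


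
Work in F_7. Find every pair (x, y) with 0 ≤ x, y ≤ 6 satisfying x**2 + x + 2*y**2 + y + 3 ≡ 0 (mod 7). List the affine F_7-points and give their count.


Affine F_7-points: {(3, 5)}; count = 1.

For each of the 49 pairs (x, y) ∈ F_7², evaluate f(x, y) mod 7. Record the zeros.
  x = 0: [0↦3, 1↦6, 2↦6, 3↦3, 4↦4, 5↦2, 6↦4]  zeros at y ∈ ∅
  x = 1: [0↦5, 1↦1, 2↦1, 3↦5, 4↦6, 5↦4, 6↦6]  zeros at y ∈ ∅
  x = 2: [0↦2, 1↦5, 2↦5, 3↦2, 4↦3, 5↦1, 6↦3]  zeros at y ∈ ∅
  x = 3: [0↦1, 1↦4, 2↦4, 3↦1, 4↦2, 5↦0, 6↦2]  zeros at y ∈ {5}
  x = 4: [0↦2, 1↦5, 2↦5, 3↦2, 4↦3, 5↦1, 6↦3]  zeros at y ∈ ∅
  x = 5: [0↦5, 1↦1, 2↦1, 3↦5, 4↦6, 5↦4, 6↦6]  zeros at y ∈ ∅
  x = 6: [0↦3, 1↦6, 2↦6, 3↦3, 4↦4, 5↦2, 6↦4]  zeros at y ∈ ∅
Collecting zeros: affine points = {(3, 5)}.
Total count |C(F_7)_aff| = 1.


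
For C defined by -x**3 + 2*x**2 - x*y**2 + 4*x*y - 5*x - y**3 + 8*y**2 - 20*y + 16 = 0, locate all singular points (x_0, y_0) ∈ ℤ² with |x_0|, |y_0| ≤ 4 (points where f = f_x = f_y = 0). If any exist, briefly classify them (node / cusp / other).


Singular points: {(1, 2)}; classification: node.

Compute partial derivatives:
  f_x = -3*x**2 + 4*x - y**2 + 4*y - 5.
  f_y = -2*x*y + 4*x - 3*y**2 + 16*y - 20.
Scan x_0 ∈ {−4, ..., 4}. For each x_0, f_y(x_0, y) is a polynomial in y; find its integer roots y ∈ {−4, ..., 4}, then test f_x and f at those candidates.
  x = -4: f_y(-4, y) = -3*y**2 + 24*y - 36; vanishes at y ∈ {2}. (-4, 2): f_x = -65 ≠ 0.
  x = -3: f_y(-3, y) = -3*y**2 + 22*y - 32; vanishes at y ∈ {2}. (-3, 2): f_x = -40 ≠ 0.
  x = -2: f_y(-2, y) = -3*y**2 + 20*y - 28; vanishes at y ∈ {2}. (-2, 2): f_x = -21 ≠ 0.
  x = -1: f_y(-1, y) = -3*y**2 + 18*y - 24; vanishes at y ∈ {2, 4}. (-1, 2): f_x = -8 ≠ 0; (-1, 4): f_x = -12 ≠ 0.
  x = 0: f_y(0, y) = -3*y**2 + 16*y - 20; vanishes at y ∈ {2}. (0, 2): f_x = -1 ≠ 0.
  x = 1: f_y(1, y) = -3*y**2 + 14*y - 16; vanishes at y ∈ {2}. (1, 2): f_x = 0, f = 0 — SINGULAR.
  x = 2: f_y(2, y) = -3*y**2 + 12*y - 12; vanishes at y ∈ {2}. (2, 2): f_x = -5 ≠ 0.
  x = 3: f_y(3, y) = -3*y**2 + 10*y - 8; vanishes at y ∈ {2}. (3, 2): f_x = -16 ≠ 0.
  x = 4: f_y(4, y) = -3*y**2 + 8*y - 4; vanishes at y ∈ {2}. (4, 2): f_x = -33 ≠ 0.
Only singular point on the grid: (1, 2).
Classify: substitute x = 1 + u, y = 2 + v and expand: f = -u**3 - u**2 - u*v**2 - v**3 + v**2.
No constant or linear terms (consistent with a singular point). Quadratic part: -u**2 + v**2. Cubic part: -u**3 - u*v**2 - v**3.
The quadratic part v**2 - u**2 = (v − u)(v + u) splits into two distinct linear factors, so there are two distinct tangent lines y − 2 = ±(x − 1) — this is a node (ordinary double point).
Classification: node.


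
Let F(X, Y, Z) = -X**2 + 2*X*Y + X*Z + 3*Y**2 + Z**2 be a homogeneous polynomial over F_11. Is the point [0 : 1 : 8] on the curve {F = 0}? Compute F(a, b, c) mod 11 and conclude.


F(0,1,8) ≡ 1 (mod 11); P is NOT on the curve.

Evaluate F(0, 1, 8) term-by-term (mod 11).
  -X**2 ↦ -1·0·1·1 = 0
  2*X*Y ↦ 2·0·1·1 = 0
  X*Z ↦ 1·0·1·8 = 0
  3*Y**2 ↦ 3·1·1·1 = 3
  Z**2 ↦ 1·1·1·64 = 64
Sum: F(0, 1, 8) = (0) + (0) + (0) + (3) + (64) = 67.
Reducing mod 11: 67 ≡ 1 (mod 11).
Since F(a, b, c) ≡ 1 ≠ 0 (mod 11), P does NOT lie on the curve.


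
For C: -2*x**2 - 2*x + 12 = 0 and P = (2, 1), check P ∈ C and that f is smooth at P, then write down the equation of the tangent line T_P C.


Tangent line at P: 20 - 10*x = 0.

Step 1: f(2, 1) = 0, so P lies on C.
Step 2: partial derivatives
  f_x(x, y) = -4*x - 2, f_y(x, y) = 0.
  f_x(P) = -10, f_y(P) = 0 (gradient nonzero, so P is smooth).
Step 3: tangent line at P: -10·(x − 2) + 0·(y − 1) = 0.
Expanding: 20 - 10*x = 0.


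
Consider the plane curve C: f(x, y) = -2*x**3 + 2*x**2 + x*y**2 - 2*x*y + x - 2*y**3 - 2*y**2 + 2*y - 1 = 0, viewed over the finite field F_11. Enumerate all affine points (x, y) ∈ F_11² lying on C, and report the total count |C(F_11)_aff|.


Affine F_11-points: {(1, 0), (1, 5), (2, 1), (2, 4), (2, 6), (4, 1), (5, 4), (6, 1), (7, 3), (10, 7)}; count = 10.

For each of the 121 pairs (x, y) ∈ F_11², evaluate f(x, y) mod 11. Record the zeros.
  x = 0: [0↦10, 1↦8, 2↦1, 3↦10, 4↦1, 5↦6, 6↦2, 7↦10, 8↦7, 9↦3, 10↦8]  zeros at y ∈ ∅
  x = 1: [0↦0, 1↦8, 2↦2, 3↦3, 4↦10, 5↦0, 6↦5, 7↦2, 8↦1, 9↦1, 10↦1]  zeros at y ∈ {0, 5}
  x = 2: [0↦4, 1↦0, 2↦6, 3↦10, 4↦0, 5↦8, 6↦0, 7↦8, 8↦9, 9↦2, 10↦8]  zeros at y ∈ {1, 4, 6}
  x = 3: [0↦10, 1↦5, 2↦1, 3↦8, 4↦3, 5↦7, 6↦8, 7↦5, 8↦8, 9↦5, 10↦6]  zeros at y ∈ ∅
  x = 4: [0↦6, 1↦0, 2↦8, 3↦7, 4↦7, 5↦7, 6↦6, 7↦3, 8↦8, 9↦9, 10↦5]  zeros at y ∈ {1}
  x = 5: [0↦2, 1↦6, 2↦4, 3↦6, 4↦0, 5↦7, 6↦4, 7↦1, 8↦8, 9↦2, 10↦4]  zeros at y ∈ {4}
  x = 6: [0↦8, 1↦0, 2↦10, 3↦4, 4↦3, 5↦6, 6↦1, 7↦9, 8↦7, 9↦5, 10↦2]  zeros at y ∈ {1}
  x = 7: [0↦1, 1↦3, 2↦3, 3↦0, 4↦4, 5↦3, 6↦7, 7↦4, 8↦4, 9↦6, 10↦9]  zeros at y ∈ {3}
  x = 8: [0↦2, 1↦3, 2↦4, 3↦4, 4↦2, 5↦8, 6↦10, 7↦7, 8↦9, 9↦4, 10↦2]  zeros at y ∈ ∅
  x = 9: [0↦10, 1↦10, 2↦1, 3↦4, 4↦7, 5↦9, 6↦9, 7↦6, 8↦10, 9↦9, 10↦2]  zeros at y ∈ ∅
  x = 10: [0↦2, 1↦1, 2↦4, 3↦10, 4↦7, 5↦5, 6↦3, 7↦0, 8↦6, 9↦9, 10↦8]  zeros at y ∈ {7}
Collecting zeros: affine points = {(1, 0), (1, 5), (2, 1), (2, 4), (2, 6), (4, 1), (5, 4), (6, 1), (7, 3), (10, 7)}.
Total count |C(F_11)_aff| = 10.


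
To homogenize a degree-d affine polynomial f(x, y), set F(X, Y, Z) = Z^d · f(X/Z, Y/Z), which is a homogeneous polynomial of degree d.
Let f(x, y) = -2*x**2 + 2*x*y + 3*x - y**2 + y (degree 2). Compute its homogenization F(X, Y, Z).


F(X, Y, Z) = -2*X**2 + 2*X*Y + 3*X*Z - Y**2 + Y*Z

deg(f) = 2.
Substitute x = X/Z, y = Y/Z into f, then multiply by Z^2.
  monomial -2·x^2·y^0 ↦ -2·X^2·Y^0·Z^0.
  monomial 2·x^1·y^1 ↦ 2·X^1·Y^1·Z^0.
  monomial 3·x^1·y^0 ↦ 3·X^1·Y^0·Z^1.
  monomial -1·x^0·y^2 ↦ -1·X^0·Y^2·Z^0.
  monomial 1·x^0·y^1 ↦ 1·X^0·Y^1·Z^1.
Collecting: F(X, Y, Z) = -2*X**2 + 2*X*Y + 3*X*Z - Y**2 + Y*Z.


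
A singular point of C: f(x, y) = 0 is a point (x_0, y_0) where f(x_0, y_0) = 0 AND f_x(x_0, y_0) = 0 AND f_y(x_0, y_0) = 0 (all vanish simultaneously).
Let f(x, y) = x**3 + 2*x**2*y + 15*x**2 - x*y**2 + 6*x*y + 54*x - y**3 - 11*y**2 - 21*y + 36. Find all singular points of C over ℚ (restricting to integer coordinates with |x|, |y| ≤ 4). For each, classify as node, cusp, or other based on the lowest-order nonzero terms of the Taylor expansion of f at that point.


Singular points: {(-3, -3)}; classification: cusp.

Compute partial derivatives:
  f_x = 3*x**2 + 4*x*y + 30*x - y**2 + 6*y + 54.
  f_y = 2*x**2 - 2*x*y + 6*x - 3*y**2 - 22*y - 21.
Scan x_0 ∈ {−4, ..., 4}. For each x_0, f_y(x_0, y) is a polynomial in y; find its integer roots y ∈ {−4, ..., 4}, then test f_x and f at those candidates.
  x = -4: f_y(-4, y) = -3*y**2 - 14*y - 13; no integer root y with |y| ≤ 4.
  x = -3: f_y(-3, y) = -3*y**2 - 16*y - 21; vanishes at y ∈ {-3}. (-3, -3): f_x = 0, f = 0 — SINGULAR.
  x = -2: f_y(-2, y) = -3*y**2 - 18*y - 25; no integer root y with |y| ≤ 4.
  x = -1: f_y(-1, y) = -3*y**2 - 20*y - 25; no integer root y with |y| ≤ 4.
  x = 0: f_y(0, y) = -3*y**2 - 22*y - 21; no integer root y with |y| ≤ 4.
  x = 1: f_y(1, y) = -3*y**2 - 24*y - 13; no integer root y with |y| ≤ 4.
  x = 2: f_y(2, y) = -3*y**2 - 26*y - 1; no integer root y with |y| ≤ 4.
  x = 3: f_y(3, y) = -3*y**2 - 28*y + 15; no integer root y with |y| ≤ 4.
  x = 4: f_y(4, y) = -3*y**2 - 30*y + 35; no integer root y with |y| ≤ 4.
Only singular point on the grid: (-3, -3).
Classify: substitute x = -3 + u, y = -3 + v and expand: f = u**3 + 2*u**2*v - u*v**2 - v**3 + v**2.
No constant or linear terms (consistent with a singular point). Quadratic part: v**2. Cubic part: u**3 + 2*u**2*v - u*v**2 - v**3.
The quadratic part v**2 is a perfect square, so there is a single (double) tangent line v = 0, i.e. y = -3. Restricting the cubic part to that line (v = 0) leaves u**3 ≠ 0, so f is not divisible by v and the branch is v² ≈ -u**3 to lowest order — this is a cusp.
Classification: cusp.


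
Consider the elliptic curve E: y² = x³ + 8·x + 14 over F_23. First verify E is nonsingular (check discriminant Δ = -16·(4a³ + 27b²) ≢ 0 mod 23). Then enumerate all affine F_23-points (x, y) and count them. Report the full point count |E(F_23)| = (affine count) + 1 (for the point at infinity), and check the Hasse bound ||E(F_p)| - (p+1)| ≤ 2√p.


Affine points = {(1, 0), (4, 8), (4, 15), (5, 8), (5, 15), (6, 5), (6, 18), (10, 6), (10, 17), (14, 8), (14, 15), (15, 6), (15, 17), (16, 11), (16, 12), (17, 7), (17, 16), (20, 3), (20, 20), (21, 6), (21, 17)}; affine count = 21; |E(F_23)| = 22.

Discriminant check: Δ ∝ 4a³ + 27b² = 4·8³ + 27·14² = 4·512 + 27·196 ≡ 3 (mod 23). Nonzero ⇒ E is nonsingular.
For each x ∈ F_23, compute rhs = x³ + 8·x + 14 mod 23, then count y ∈ F_23 with y² ≡ rhs.
  x = 0: rhs = 14, matching y values: none (0 points).
  x = 1: rhs = 0, matching y values: 0 (1 points).
  x = 2: rhs = 15, matching y values: none (0 points).
  x = 3: rhs = 19, matching y values: none (0 points).
  x = 4: rhs = 18, matching y values: 8, 15 (2 points).
  x = 5: rhs = 18, matching y values: 8, 15 (2 points).
  x = 6: rhs = 2, matching y values: 5, 18 (2 points).
  x = 7: rhs = 22, matching y values: none (0 points).
  x = 8: rhs = 15, matching y values: none (0 points).
  x = 9: rhs = 10, matching y values: none (0 points).
  x = 10: rhs = 13, matching y values: 6, 17 (2 points).
  x = 11: rhs = 7, matching y values: none (0 points).
  x = 12: rhs = 21, matching y values: none (0 points).
  x = 13: rhs = 15, matching y values: none (0 points).
  x = 14: rhs = 18, matching y values: 8, 15 (2 points).
  x = 15: rhs = 13, matching y values: 6, 17 (2 points).
  x = 16: rhs = 6, matching y values: 11, 12 (2 points).
  x = 17: rhs = 3, matching y values: 7, 16 (2 points).
  x = 18: rhs = 10, matching y values: none (0 points).
  x = 19: rhs = 10, matching y values: none (0 points).
  x = 20: rhs = 9, matching y values: 3, 20 (2 points).
  x = 21: rhs = 13, matching y values: 6, 17 (2 points).
  x = 22: rhs = 5, matching y values: none (0 points).
Total affine count: 21.
Full point count |E(F_23)| = 21 + 1 = 22.
Hasse bound: |22 − (23+1)| = |-2| = 2 ≤ 2√23 ≈ 9.5917 ✓.


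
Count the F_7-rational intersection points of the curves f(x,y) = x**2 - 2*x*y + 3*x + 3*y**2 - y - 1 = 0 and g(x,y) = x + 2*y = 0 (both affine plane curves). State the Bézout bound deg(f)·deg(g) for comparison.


Common zeros: {(1, 3), (6, 4)}; count = 2; Bézout bound = 2.

deg(f) = 2, deg(g) = 1, so Bézout bound = 2.
Scan x ∈ F_7. For each x, list the y ∈ F_7 with f(x, y) ≡ 0 and those with g(x, y) ≡ 0 (mod 7); the common zeros in that column are the intersection.
  x = 0: f ≡ 0 at y ∈ ∅; g ≡ 0 at y ∈ {0}; common: ∅.
  x = 1: f ≡ 0 at y ∈ {3, 5}; g ≡ 0 at y ∈ {3}; common: {3}.
  x = 2: f ≡ 0 at y ∈ {1, 3}; g ≡ 0 at y ∈ {6}; common: ∅.
  x = 3: f ≡ 0 at y ∈ ∅; g ≡ 0 at y ∈ {2}; common: ∅.
  x = 4: f ≡ 0 at y ∈ {1, 2}; g ≡ 0 at y ∈ {5}; common: ∅.
  x = 5: f ≡ 0 at y ∈ ∅; g ≡ 0 at y ∈ {1}; common: ∅.
  x = 6: f ≡ 0 at y ∈ {4, 5}; g ≡ 0 at y ∈ {4}; common: {4}.
Collecting: common zeros = {(1, 3), (6, 4)}, so the count is 2.
Comparison with the Bézout bound: 2 ≤ 2 = deg(f)·deg(g), as expected for curves with no common component (the bound is attained).


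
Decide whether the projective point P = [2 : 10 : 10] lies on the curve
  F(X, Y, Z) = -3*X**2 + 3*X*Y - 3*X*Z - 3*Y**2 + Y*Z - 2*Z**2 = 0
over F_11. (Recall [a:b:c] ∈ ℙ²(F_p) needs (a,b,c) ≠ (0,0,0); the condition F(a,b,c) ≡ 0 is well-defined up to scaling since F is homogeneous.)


F(2,10,10) ≡ 6 (mod 11); P is NOT on the curve.

Evaluate F(2, 10, 10) term-by-term (mod 11).
  -3*X**2 ↦ -3·4·1·1 = -12
  3*X*Y ↦ 3·2·10·1 = 60
  -3*X*Z ↦ -3·2·1·10 = -60
  -3*Y**2 ↦ -3·1·100·1 = -300
  Y*Z ↦ 1·1·10·10 = 100
  -2*Z**2 ↦ -2·1·1·100 = -200
Sum: F(2, 10, 10) = (-12) + (60) + (-60) + (-300) + (100) + (-200) = -412.
Reducing mod 11: -412 ≡ 6 (mod 11).
Since F(a, b, c) ≡ 6 ≠ 0 (mod 11), P does NOT lie on the curve.


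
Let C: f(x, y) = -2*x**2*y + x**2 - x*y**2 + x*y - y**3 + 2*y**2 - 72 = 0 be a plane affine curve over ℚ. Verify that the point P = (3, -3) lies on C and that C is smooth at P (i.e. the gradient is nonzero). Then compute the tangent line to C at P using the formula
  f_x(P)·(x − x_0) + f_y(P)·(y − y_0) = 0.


Tangent line at P: 30*x - 36*y - 198 = 0.

Step 1: f(3, -3) = 0, so P lies on C.
Step 2: partial derivatives
  f_x(x, y) = -4*x*y + 2*x - y**2 + y, f_y(x, y) = -2*x**2 - 2*x*y + x - 3*y**2 + 4*y.
  f_x(P) = 30, f_y(P) = -36 (gradient nonzero, so P is smooth).
Step 3: tangent line at P: 30·(x − 3) + -36·(y − -3) = 0.
Expanding: 30*x - 36*y - 198 = 0.


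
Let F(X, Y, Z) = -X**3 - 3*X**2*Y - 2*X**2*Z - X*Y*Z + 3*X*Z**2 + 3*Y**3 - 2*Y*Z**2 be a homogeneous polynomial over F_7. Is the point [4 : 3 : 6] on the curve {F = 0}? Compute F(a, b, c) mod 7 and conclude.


F(4,3,6) ≡ 0 (mod 7); P is on the curve.

Evaluate F(4, 3, 6) term-by-term (mod 7).
  -X**3 ↦ -1·64·1·1 = -64
  -3*X**2*Y ↦ -3·16·3·1 = -144
  -2*X**2*Z ↦ -2·16·1·6 = -192
  -X*Y*Z ↦ -1·4·3·6 = -72
  3*X*Z**2 ↦ 3·4·1·36 = 432
  3*Y**3 ↦ 3·1·27·1 = 81
  -2*Y*Z**2 ↦ -2·1·3·36 = -216
Sum: F(4, 3, 6) = (-64) + (-144) + (-192) + (-72) + (432) + (81) + (-216) = -175.
Reducing mod 7: -175 ≡ 0 (mod 7).
Since F(a, b, c) ≡ 0 (mod 7), P lies on the curve.


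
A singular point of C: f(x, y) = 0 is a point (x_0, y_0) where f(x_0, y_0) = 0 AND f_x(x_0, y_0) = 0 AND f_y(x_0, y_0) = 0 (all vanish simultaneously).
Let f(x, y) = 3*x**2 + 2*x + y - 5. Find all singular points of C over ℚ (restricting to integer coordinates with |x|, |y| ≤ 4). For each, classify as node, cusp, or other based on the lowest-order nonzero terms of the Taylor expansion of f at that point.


No singular points in the scanned grid; C is smooth there.

Compute partial derivatives:
  f_x = 6*x + 2.
  f_y = 1.
f_y = 1 is a nonzero constant, so f_y never vanishes: no point (x, y) can satisfy f = f_x = f_y = 0. In particular no (x, y) ∈ {−4, ..., 4}² is singular; the curve is smooth.


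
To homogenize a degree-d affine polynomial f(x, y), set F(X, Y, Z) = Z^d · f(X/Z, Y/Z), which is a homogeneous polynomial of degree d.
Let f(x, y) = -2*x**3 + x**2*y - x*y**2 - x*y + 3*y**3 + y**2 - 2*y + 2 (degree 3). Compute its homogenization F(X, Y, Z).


F(X, Y, Z) = -2*X**3 + X**2*Y - X*Y**2 - X*Y*Z + 3*Y**3 + Y**2*Z - 2*Y*Z**2 + 2*Z**3

deg(f) = 3.
Substitute x = X/Z, y = Y/Z into f, then multiply by Z^3.
  monomial -2·x^3·y^0 ↦ -2·X^3·Y^0·Z^0.
  monomial 1·x^2·y^1 ↦ 1·X^2·Y^1·Z^0.
  monomial -1·x^1·y^2 ↦ -1·X^1·Y^2·Z^0.
  monomial -1·x^1·y^1 ↦ -1·X^1·Y^1·Z^1.
  monomial 3·x^0·y^3 ↦ 3·X^0·Y^3·Z^0.
  monomial 1·x^0·y^2 ↦ 1·X^0·Y^2·Z^1.
  monomial -2·x^0·y^1 ↦ -2·X^0·Y^1·Z^2.
  monomial 2·x^0·y^0 ↦ 2·X^0·Y^0·Z^3.
Collecting: F(X, Y, Z) = -2*X**3 + X**2*Y - X*Y**2 - X*Y*Z + 3*Y**3 + Y**2*Z - 2*Y*Z**2 + 2*Z**3.


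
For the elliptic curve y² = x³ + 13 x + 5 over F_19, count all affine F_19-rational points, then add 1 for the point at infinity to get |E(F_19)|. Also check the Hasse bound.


Affine points = {(0, 9), (0, 10), (1, 0), (2, 1), (2, 18), (4, 8), (4, 11), (5, 9), (5, 10), (11, 4), (11, 15), (14, 9), (14, 10), (17, 3), (17, 16)}; affine count = 15; |E(F_19)| = 16.

Discriminant check: Δ ∝ 4a³ + 27b² = 4·13³ + 27·5² = 4·2197 + 27·25 ≡ 1 (mod 19). Nonzero ⇒ E is nonsingular.
For each x ∈ F_19, compute rhs = x³ + 13·x + 5 mod 19, then count y ∈ F_19 with y² ≡ rhs.
  x = 0: rhs = 5, matching y values: 9, 10 (2 points).
  x = 1: rhs = 0, matching y values: 0 (1 points).
  x = 2: rhs = 1, matching y values: 1, 18 (2 points).
  x = 3: rhs = 14, matching y values: none (0 points).
  x = 4: rhs = 7, matching y values: 8, 11 (2 points).
  x = 5: rhs = 5, matching y values: 9, 10 (2 points).
  x = 6: rhs = 14, matching y values: none (0 points).
  x = 7: rhs = 2, matching y values: none (0 points).
  x = 8: rhs = 13, matching y values: none (0 points).
  x = 9: rhs = 15, matching y values: none (0 points).
  x = 10: rhs = 14, matching y values: none (0 points).
  x = 11: rhs = 16, matching y values: 4, 15 (2 points).
  x = 12: rhs = 8, matching y values: none (0 points).
  x = 13: rhs = 15, matching y values: none (0 points).
  x = 14: rhs = 5, matching y values: 9, 10 (2 points).
  x = 15: rhs = 3, matching y values: none (0 points).
  x = 16: rhs = 15, matching y values: none (0 points).
  x = 17: rhs = 9, matching y values: 3, 16 (2 points).
  x = 18: rhs = 10, matching y values: none (0 points).
Total affine count: 15.
Full point count |E(F_19)| = 15 + 1 = 16.
Hasse bound: |16 − (19+1)| = |-4| = 4 ≤ 2√19 ≈ 8.7178 ✓.


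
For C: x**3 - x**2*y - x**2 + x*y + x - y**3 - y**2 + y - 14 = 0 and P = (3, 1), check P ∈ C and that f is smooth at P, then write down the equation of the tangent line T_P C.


Tangent line at P: 17*x - 10*y - 41 = 0.

Step 1: f(3, 1) = 0, so P lies on C.
Step 2: partial derivatives
  f_x(x, y) = 3*x**2 - 2*x*y - 2*x + y + 1, f_y(x, y) = -x**2 + x - 3*y**2 - 2*y + 1.
  f_x(P) = 17, f_y(P) = -10 (gradient nonzero, so P is smooth).
Step 3: tangent line at P: 17·(x − 3) + -10·(y − 1) = 0.
Expanding: 17*x - 10*y - 41 = 0.


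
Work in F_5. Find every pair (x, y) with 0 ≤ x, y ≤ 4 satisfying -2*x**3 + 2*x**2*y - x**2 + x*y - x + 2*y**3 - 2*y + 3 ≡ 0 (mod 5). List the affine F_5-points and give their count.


Affine F_5-points: {(0, 2), (4, 0)}; count = 2.

For each of the 25 pairs (x, y) ∈ F_5², evaluate f(x, y) mod 5. Record the zeros.
  x = 0: [0↦3, 1↦3, 2↦0, 3↦1, 4↦3]  zeros at y ∈ {2}
  x = 1: [0↦4, 1↦2, 2↦2, 3↦1, 4↦1]  zeros at y ∈ ∅
  x = 2: [0↦1, 1↦1, 2↦3, 3↦4, 4↦1]  zeros at y ∈ ∅
  x = 3: [0↦2, 1↦3, 2↦1, 3↦3, 4↦1]  zeros at y ∈ ∅
  x = 4: [0↦0, 1↦1, 2↦4, 3↦1, 4↦4]  zeros at y ∈ {0}
Collecting zeros: affine points = {(0, 2), (4, 0)}.
Total count |C(F_5)_aff| = 2.


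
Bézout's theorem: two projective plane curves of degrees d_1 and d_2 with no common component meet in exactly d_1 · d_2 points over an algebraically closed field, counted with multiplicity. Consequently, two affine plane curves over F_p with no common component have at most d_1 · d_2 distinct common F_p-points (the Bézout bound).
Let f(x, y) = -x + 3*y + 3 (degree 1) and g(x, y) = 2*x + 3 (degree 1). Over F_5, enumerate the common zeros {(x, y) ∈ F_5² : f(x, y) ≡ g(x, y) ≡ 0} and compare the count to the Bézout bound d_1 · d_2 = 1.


Common zeros: {(1, 1)}; count = 1; Bézout bound = 1.

deg(f) = 1, deg(g) = 1, so Bézout bound = 1.
Scan x ∈ F_5. For each x, list the y ∈ F_5 with f(x, y) ≡ 0 and those with g(x, y) ≡ 0 (mod 5); the common zeros in that column are the intersection.
  x = 0: f ≡ 0 at y ∈ {4}; g ≡ 0 at y ∈ ∅; common: ∅.
  x = 1: f ≡ 0 at y ∈ {1}; g ≡ 0 at y ∈ {0, 1, 2, 3, 4}; common: {1}.
  x = 2: f ≡ 0 at y ∈ {3}; g ≡ 0 at y ∈ ∅; common: ∅.
  x = 3: f ≡ 0 at y ∈ {0}; g ≡ 0 at y ∈ ∅; common: ∅.
  x = 4: f ≡ 0 at y ∈ {2}; g ≡ 0 at y ∈ ∅; common: ∅.
Collecting: common zeros = {(1, 1)}, so the count is 1.
Comparison with the Bézout bound: 1 ≤ 1 = deg(f)·deg(g), as expected for curves with no common component (the bound is attained).


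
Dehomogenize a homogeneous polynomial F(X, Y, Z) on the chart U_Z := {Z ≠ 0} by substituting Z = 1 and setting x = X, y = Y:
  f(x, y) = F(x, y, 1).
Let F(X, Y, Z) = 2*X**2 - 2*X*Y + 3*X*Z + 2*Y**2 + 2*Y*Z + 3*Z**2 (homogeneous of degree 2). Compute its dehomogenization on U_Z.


f(x, y) = 2*x**2 - 2*x*y + 3*x + 2*y**2 + 2*y + 3

On U_Z we set Z = 1. Each monomial c·X^i·Y^j·Z^k in F becomes c·x^i·y^j·1^k = c·x^i·y^j.
Substituting Z = 1: F(X, Y, 1) = 2*x**2 - 2*x*y + 3*x + 2*y**2 + 2*y + 3.
Note: deg(f) ≤ deg(F) = 2; strict inequality happens when F is divisible by Z (lost terms).
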